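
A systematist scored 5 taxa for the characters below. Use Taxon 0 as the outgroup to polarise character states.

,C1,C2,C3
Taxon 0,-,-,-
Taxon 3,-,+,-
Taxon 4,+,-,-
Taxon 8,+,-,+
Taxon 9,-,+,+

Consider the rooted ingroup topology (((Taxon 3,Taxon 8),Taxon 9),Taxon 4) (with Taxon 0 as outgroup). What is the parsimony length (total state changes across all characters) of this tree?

Map each character onto (((Taxon 3,Taxon 8),Taxon 9),Taxon 4) (rooted by Taxon 0) and count the minimum state changes it requires (Fitch parsimony):
C1: 2; C2: 2; C3: 2.
Total tree length = 6.

6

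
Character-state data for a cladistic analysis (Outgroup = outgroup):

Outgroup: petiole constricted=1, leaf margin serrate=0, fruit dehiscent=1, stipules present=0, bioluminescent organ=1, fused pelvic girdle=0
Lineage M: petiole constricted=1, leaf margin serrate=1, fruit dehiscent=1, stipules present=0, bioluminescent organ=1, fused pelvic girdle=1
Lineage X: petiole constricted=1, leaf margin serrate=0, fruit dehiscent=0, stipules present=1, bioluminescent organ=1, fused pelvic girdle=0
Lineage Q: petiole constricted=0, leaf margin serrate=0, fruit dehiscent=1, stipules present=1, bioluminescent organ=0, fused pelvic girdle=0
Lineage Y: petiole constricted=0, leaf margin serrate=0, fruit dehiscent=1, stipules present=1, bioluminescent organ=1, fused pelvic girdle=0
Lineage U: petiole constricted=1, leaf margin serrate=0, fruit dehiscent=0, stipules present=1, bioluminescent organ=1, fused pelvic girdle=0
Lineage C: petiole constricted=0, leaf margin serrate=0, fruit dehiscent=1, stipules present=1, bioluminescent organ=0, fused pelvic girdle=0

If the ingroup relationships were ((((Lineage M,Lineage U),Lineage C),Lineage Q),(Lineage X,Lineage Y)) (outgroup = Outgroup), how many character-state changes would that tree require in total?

11

Map each character onto ((((Lineage M,Lineage U),Lineage C),Lineage Q),(Lineage X,Lineage Y)) (rooted by Outgroup) and count the minimum state changes it requires (Fitch parsimony):
petiole constricted: 3; leaf margin serrate: 1; fruit dehiscent: 2; stipules present: 2; bioluminescent organ: 2; fused pelvic girdle: 1.
Total tree length = 11.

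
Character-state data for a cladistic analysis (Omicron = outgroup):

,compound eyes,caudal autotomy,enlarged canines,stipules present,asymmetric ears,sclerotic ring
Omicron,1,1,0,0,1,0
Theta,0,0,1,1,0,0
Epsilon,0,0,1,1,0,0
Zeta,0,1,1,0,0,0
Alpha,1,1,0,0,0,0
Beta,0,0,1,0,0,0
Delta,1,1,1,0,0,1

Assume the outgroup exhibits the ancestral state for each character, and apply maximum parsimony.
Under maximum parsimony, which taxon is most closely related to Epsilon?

Character polarity is set by the outgroup: the derived state is whichever differs from the outgroup's state, so for compound eyes, caudal autotomy, asymmetric ears the derived state is '0', and for the remaining characters it is '1'.
compound eyes: derived state '0' in Beta, Epsilon, Theta, and Zeta only — synapomorphy for {Beta, Epsilon, Theta, Zeta}.
caudal autotomy: derived state '0' in Beta, Epsilon, and Theta only — synapomorphy for {Beta, Epsilon, Theta}.
enlarged canines (derived state '1') is shared by Beta, Delta, Epsilon, Theta, and Zeta — a synapomorphy uniting that clade.
stipules present: derived state '1' in Epsilon and Theta only — synapomorphy for {Epsilon, Theta}.
All ingroup taxa share the derived state '0' for asymmetric ears; it defines the ingroup but does not resolve relationships within it.
sclerotic ring (derived state '1') is unique to Delta (autapomorphy; uninformative for grouping).
Most parsimonious ingroup topology: (((((Theta,Epsilon),Beta),Zeta),Delta),Alpha).
Epsilon and Theta form a cherry on this tree, so they are sister taxa.

Theta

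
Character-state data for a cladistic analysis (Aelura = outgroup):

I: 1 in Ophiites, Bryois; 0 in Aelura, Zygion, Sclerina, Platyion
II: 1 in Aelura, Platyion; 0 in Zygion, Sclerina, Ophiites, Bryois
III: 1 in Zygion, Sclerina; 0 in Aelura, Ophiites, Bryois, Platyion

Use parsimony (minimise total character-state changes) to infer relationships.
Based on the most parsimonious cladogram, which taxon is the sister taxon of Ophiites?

Character polarity is set by the outgroup: the derived state is whichever differs from the outgroup's state, so for II the derived state is '0', and for the remaining characters it is '1'.
Only Bryois and Ophiites show the derived state '1' for I, supporting them as a clade.
II: derived state '0' in Bryois, Ophiites, Sclerina, and Zygion only — synapomorphy for {Bryois, Ophiites, Sclerina, Zygion}.
III (derived state '1') is shared by Sclerina and Zygion — a synapomorphy uniting that clade.
Most parsimonious ingroup topology: (((Zygion,Sclerina),(Ophiites,Bryois)),Platyion).
Ophiites and Bryois form a cherry on this tree, so they are sister taxa.

Bryois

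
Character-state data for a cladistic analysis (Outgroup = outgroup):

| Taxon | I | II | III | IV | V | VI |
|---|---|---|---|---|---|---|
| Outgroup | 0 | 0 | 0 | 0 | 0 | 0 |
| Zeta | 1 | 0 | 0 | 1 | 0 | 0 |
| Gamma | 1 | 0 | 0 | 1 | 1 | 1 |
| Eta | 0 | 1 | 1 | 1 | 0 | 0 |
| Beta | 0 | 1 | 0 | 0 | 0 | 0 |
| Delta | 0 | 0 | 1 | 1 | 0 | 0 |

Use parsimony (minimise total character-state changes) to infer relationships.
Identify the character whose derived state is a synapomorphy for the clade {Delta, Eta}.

The outgroup has state '0' for every character, so '1' is the derived state throughout.
I (derived state '1') is shared by Gamma and Zeta — a synapomorphy uniting that clade.
II groups Beta and Eta, which is incompatible with the clades supported by the remaining characters; treating it as convergent (homoplasy) costs fewer steps than any alternative tree.
Only Delta and Eta show the derived state '1' for III, supporting them as a clade.
IV: derived state '1' in Delta, Eta, Gamma, and Zeta only — synapomorphy for {Delta, Eta, Gamma, Zeta}.
V: derived state '1' in Gamma only — an autapomorphy, so it tells us nothing about relationships among taxa.
VI: derived state '1' in Gamma only — an autapomorphy, so it tells us nothing about relationships among taxa.
Most parsimonious ingroup topology: (((Zeta,Gamma),(Eta,Delta)),Beta).
The clade {Delta, Eta} is supported by III: its derived state '1' occurs in exactly those taxa and in no other taxon (including the outgroup).

III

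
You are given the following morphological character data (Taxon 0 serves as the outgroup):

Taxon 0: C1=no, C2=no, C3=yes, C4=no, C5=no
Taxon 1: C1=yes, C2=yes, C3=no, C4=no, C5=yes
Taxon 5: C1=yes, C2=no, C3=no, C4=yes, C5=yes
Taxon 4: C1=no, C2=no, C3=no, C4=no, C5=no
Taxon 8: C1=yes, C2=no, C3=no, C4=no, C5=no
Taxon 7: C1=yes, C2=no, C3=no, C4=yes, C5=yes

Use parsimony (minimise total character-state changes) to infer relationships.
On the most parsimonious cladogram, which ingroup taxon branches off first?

Character polarity is set by the outgroup: the derived state is whichever differs from the outgroup's state, so for C3 the derived state is 'no', and for the remaining characters it is 'yes'.
Only Taxon 1, Taxon 5, Taxon 7, and Taxon 8 show the derived state 'yes' for C1, supporting them as a clade.
C2 (derived state 'yes') is unique to Taxon 1 (autapomorphy; uninformative for grouping).
C3 (derived state 'no') is shared by all ingroup taxa — unites the whole ingroup.
C4 (derived state 'yes') is shared by Taxon 5 and Taxon 7 — a synapomorphy uniting that clade.
Only Taxon 1, Taxon 5, and Taxon 7 show the derived state 'yes' for C5, supporting them as a clade.
Most parsimonious ingroup topology: (((Taxon 1,(Taxon 5,Taxon 7)),Taxon 8),Taxon 4).
Taxon 4 is sister to the clade containing all other ingroup taxa, so it is the earliest-diverging (most basal) ingroup lineage.

Taxon 4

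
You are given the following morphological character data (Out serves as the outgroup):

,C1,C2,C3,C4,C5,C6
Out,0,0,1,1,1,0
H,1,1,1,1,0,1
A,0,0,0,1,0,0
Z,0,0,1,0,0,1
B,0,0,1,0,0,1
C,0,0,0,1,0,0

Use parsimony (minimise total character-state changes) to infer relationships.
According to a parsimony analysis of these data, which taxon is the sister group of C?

A

Character polarity is set by the outgroup: the derived state is whichever differs from the outgroup's state, so for C3, C4, C5 the derived state is '0', and for the remaining characters it is '1'.
C1: derived state '1' in H only — an autapomorphy, so it tells us nothing about relationships among taxa.
C2 (derived state '1') is unique to H (autapomorphy; uninformative for grouping).
C3: derived state '0' in A and C only — synapomorphy for {A, C}.
C4 (derived state '0') is shared by B and Z — a synapomorphy uniting that clade.
All ingroup taxa share the derived state '0' for C5; it defines the ingroup but does not resolve relationships within it.
Only B, H, and Z show the derived state '1' for C6, supporting them as a clade.
Most parsimonious ingroup topology: ((H,(Z,B)),(A,C)).
C and A form a cherry on this tree, so they are sister taxa.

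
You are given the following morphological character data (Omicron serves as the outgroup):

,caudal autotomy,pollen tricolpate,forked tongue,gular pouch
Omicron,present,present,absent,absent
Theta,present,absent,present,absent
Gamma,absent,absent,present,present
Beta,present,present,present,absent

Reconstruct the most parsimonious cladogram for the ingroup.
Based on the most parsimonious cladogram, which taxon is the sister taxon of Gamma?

Character polarity is set by the outgroup: the derived state is whichever differs from the outgroup's state, so for caudal autotomy, pollen tricolpate the derived state is 'absent', and for the remaining characters it is 'present'.
caudal autotomy: derived state 'absent' in Gamma only — an autapomorphy, so it tells us nothing about relationships among taxa.
Only Gamma and Theta show the derived state 'absent' for pollen tricolpate, supporting them as a clade.
forked tongue (derived state 'present') is shared by all ingroup taxa — unites the whole ingroup.
gular pouch (derived state 'present') is unique to Gamma (autapomorphy; uninformative for grouping).
Most parsimonious ingroup topology: ((Theta,Gamma),Beta).
Gamma and Theta form a cherry on this tree, so they are sister taxa.

Theta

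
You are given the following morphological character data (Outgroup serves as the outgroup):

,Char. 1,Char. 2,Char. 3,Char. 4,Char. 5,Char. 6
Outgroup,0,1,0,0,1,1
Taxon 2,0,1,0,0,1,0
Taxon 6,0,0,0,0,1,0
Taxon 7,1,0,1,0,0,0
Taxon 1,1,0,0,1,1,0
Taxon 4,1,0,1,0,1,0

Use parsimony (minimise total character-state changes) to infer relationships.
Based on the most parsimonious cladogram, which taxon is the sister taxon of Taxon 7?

Character polarity is set by the outgroup: the derived state is whichever differs from the outgroup's state, so for Char. 2, Char. 5, Char. 6 the derived state is '0', and for the remaining characters it is '1'.
Char. 1 (derived state '1') is shared by Taxon 1, Taxon 4, and Taxon 7 — a synapomorphy uniting that clade.
Char. 2: derived state '0' in Taxon 1, Taxon 4, Taxon 6, and Taxon 7 only — synapomorphy for {Taxon 1, Taxon 4, Taxon 6, Taxon 7}.
Only Taxon 4 and Taxon 7 show the derived state '1' for Char. 3, supporting them as a clade.
Char. 4: derived state '1' in Taxon 1 only — an autapomorphy, so it tells us nothing about relationships among taxa.
Char. 5: derived state '0' in Taxon 7 only — an autapomorphy, so it tells us nothing about relationships among taxa.
Char. 6 (derived state '0') is shared by all ingroup taxa — unites the whole ingroup.
Most parsimonious ingroup topology: (Taxon 2,(Taxon 6,((Taxon 7,Taxon 4),Taxon 1))).
Taxon 7 and Taxon 4 form a cherry on this tree, so they are sister taxa.

Taxon 4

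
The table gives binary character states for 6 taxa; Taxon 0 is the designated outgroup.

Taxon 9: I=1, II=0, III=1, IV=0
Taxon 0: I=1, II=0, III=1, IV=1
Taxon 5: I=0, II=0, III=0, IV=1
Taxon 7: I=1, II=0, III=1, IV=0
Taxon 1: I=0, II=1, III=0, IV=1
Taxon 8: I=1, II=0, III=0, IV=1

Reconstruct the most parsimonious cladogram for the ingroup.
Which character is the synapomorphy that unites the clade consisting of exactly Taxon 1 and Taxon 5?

I

Character polarity is set by the outgroup: the derived state is whichever differs from the outgroup's state, so for I, III, IV the derived state is '0', and for the remaining characters it is '1'.
I (derived state '0') is shared by Taxon 1 and Taxon 5 — a synapomorphy uniting that clade.
II (derived state '1') is unique to Taxon 1 (autapomorphy; uninformative for grouping).
III: derived state '0' in Taxon 1, Taxon 5, and Taxon 8 only — synapomorphy for {Taxon 1, Taxon 5, Taxon 8}.
Only Taxon 7 and Taxon 9 show the derived state '0' for IV, supporting them as a clade.
Most parsimonious ingroup topology: ((Taxon 8,(Taxon 5,Taxon 1)),(Taxon 7,Taxon 9)).
The clade {Taxon 1, Taxon 5} is supported by I: its derived state '0' occurs in exactly those taxa and in no other taxon (including the outgroup).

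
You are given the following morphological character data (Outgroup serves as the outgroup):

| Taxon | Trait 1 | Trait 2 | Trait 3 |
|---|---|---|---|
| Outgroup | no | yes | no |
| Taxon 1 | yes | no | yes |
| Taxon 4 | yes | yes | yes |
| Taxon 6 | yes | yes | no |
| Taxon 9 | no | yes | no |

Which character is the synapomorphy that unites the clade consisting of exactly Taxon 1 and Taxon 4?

Character polarity is set by the outgroup: the derived state is whichever differs from the outgroup's state, so for Trait 2 the derived state is 'no', and for the remaining characters it is 'yes'.
Trait 1: derived state 'yes' in Taxon 1, Taxon 4, and Taxon 6 only — synapomorphy for {Taxon 1, Taxon 4, Taxon 6}.
Trait 2: derived state 'no' in Taxon 1 only — an autapomorphy, so it tells us nothing about relationships among taxa.
Only Taxon 1 and Taxon 4 show the derived state 'yes' for Trait 3, supporting them as a clade.
Most parsimonious ingroup topology: (((Taxon 1,Taxon 4),Taxon 6),Taxon 9).
The clade {Taxon 1, Taxon 4} is supported by Trait 3: its derived state 'yes' occurs in exactly those taxa and in no other taxon (including the outgroup).

Trait 3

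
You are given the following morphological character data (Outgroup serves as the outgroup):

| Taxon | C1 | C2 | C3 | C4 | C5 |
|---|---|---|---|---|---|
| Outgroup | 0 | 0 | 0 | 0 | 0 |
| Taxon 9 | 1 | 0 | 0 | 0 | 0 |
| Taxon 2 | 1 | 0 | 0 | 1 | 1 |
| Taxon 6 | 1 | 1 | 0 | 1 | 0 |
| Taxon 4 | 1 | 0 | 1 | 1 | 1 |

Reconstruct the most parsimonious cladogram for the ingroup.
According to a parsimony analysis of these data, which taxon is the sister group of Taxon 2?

The outgroup has state '0' for every character, so '1' is the derived state throughout.
C1 (derived state '1') is shared by all ingroup taxa — unites the whole ingroup.
C2 (derived state '1') is unique to Taxon 6 (autapomorphy; uninformative for grouping).
C3 (derived state '1') is unique to Taxon 4 (autapomorphy; uninformative for grouping).
Only Taxon 2, Taxon 4, and Taxon 6 show the derived state '1' for C4, supporting them as a clade.
C5 (derived state '1') is shared by Taxon 2 and Taxon 4 — a synapomorphy uniting that clade.
Most parsimonious ingroup topology: (Taxon 9,((Taxon 2,Taxon 4),Taxon 6)).
Taxon 2 and Taxon 4 form a cherry on this tree, so they are sister taxa.

Taxon 4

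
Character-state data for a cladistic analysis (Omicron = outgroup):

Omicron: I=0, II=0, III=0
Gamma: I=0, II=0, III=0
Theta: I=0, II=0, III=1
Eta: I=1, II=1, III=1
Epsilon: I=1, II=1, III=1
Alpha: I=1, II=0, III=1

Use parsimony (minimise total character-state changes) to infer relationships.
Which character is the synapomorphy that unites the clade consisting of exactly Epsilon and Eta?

The outgroup has state '0' for every character, so '1' is the derived state throughout.
Only Alpha, Epsilon, and Eta show the derived state '1' for I, supporting them as a clade.
II: derived state '1' in Epsilon and Eta only — synapomorphy for {Epsilon, Eta}.
III: derived state '1' in Alpha, Epsilon, Eta, and Theta only — synapomorphy for {Alpha, Epsilon, Eta, Theta}.
Most parsimonious ingroup topology: (Gamma,(Theta,((Eta,Epsilon),Alpha))).
The clade {Epsilon, Eta} is supported by II: its derived state '1' occurs in exactly those taxa and in no other taxon (including the outgroup).

II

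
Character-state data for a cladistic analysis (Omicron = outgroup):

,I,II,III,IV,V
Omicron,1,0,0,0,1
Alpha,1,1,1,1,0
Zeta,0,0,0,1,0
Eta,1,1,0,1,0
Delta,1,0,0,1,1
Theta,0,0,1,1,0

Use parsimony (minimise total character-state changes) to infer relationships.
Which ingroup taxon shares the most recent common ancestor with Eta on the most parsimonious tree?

Character polarity is set by the outgroup: the derived state is whichever differs from the outgroup's state, so for I, V the derived state is '0', and for the remaining characters it is '1'.
Only Theta and Zeta show the derived state '0' for I, supporting them as a clade.
II: derived state '1' in Alpha and Eta only — synapomorphy for {Alpha, Eta}.
III groups Alpha and Theta, which is incompatible with the clades supported by the remaining characters; treating it as convergent (homoplasy) costs fewer steps than any alternative tree.
All ingroup taxa share the derived state '1' for IV; it defines the ingroup but does not resolve relationships within it.
V (derived state '0') is shared by Alpha, Eta, Theta, and Zeta — a synapomorphy uniting that clade.
Most parsimonious ingroup topology: (((Alpha,Eta),(Zeta,Theta)),Delta).
Eta and Alpha form a cherry on this tree, so they are sister taxa.

Alpha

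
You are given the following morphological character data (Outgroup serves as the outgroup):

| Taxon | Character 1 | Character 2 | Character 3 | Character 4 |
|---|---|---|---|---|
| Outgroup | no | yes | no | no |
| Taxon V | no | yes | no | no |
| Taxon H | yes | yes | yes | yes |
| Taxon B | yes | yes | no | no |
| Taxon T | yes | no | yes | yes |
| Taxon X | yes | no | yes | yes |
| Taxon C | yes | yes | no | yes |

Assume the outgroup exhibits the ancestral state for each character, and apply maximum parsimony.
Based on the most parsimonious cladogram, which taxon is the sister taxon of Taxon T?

Character polarity is set by the outgroup: the derived state is whichever differs from the outgroup's state, so for Character 2 the derived state is 'no', and for the remaining characters it is 'yes'.
Only Taxon B, Taxon C, Taxon H, Taxon T, and Taxon X show the derived state 'yes' for Character 1, supporting them as a clade.
Character 2 (derived state 'no') is shared by Taxon T and Taxon X — a synapomorphy uniting that clade.
Only Taxon H, Taxon T, and Taxon X show the derived state 'yes' for Character 3, supporting them as a clade.
Character 4: derived state 'yes' in Taxon C, Taxon H, Taxon T, and Taxon X only — synapomorphy for {Taxon C, Taxon H, Taxon T, Taxon X}.
Most parsimonious ingroup topology: (Taxon V,(((Taxon H,(Taxon T,Taxon X)),Taxon C),Taxon B)).
Taxon T and Taxon X form a cherry on this tree, so they are sister taxa.

Taxon X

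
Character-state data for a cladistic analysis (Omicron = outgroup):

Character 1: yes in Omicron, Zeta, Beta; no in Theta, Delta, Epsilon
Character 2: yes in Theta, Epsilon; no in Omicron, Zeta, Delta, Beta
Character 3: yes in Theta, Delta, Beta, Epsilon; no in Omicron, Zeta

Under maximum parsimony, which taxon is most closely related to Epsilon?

Theta

Character polarity is set by the outgroup: the derived state is whichever differs from the outgroup's state, so for Character 1 the derived state is 'no', and for the remaining characters it is 'yes'.
Only Delta, Epsilon, and Theta show the derived state 'no' for Character 1, supporting them as a clade.
Character 2: derived state 'yes' in Epsilon and Theta only — synapomorphy for {Epsilon, Theta}.
Character 3: derived state 'yes' in Beta, Delta, Epsilon, and Theta only — synapomorphy for {Beta, Delta, Epsilon, Theta}.
Most parsimonious ingroup topology: ((((Theta,Epsilon),Delta),Beta),Zeta).
Epsilon and Theta form a cherry on this tree, so they are sister taxa.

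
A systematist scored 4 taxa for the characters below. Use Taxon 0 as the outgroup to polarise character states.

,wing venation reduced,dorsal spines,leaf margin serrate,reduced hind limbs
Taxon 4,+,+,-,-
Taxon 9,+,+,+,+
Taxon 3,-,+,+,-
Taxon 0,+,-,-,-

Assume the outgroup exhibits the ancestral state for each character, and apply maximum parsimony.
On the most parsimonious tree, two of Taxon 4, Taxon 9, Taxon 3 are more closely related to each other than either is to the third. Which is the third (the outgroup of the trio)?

Taxon 4

Character polarity is set by the outgroup: the derived state is whichever differs from the outgroup's state, so for wing venation reduced the derived state is '-', and for the remaining characters it is '+'.
wing venation reduced: derived state '-' in Taxon 3 only — an autapomorphy, so it tells us nothing about relationships among taxa.
dorsal spines (derived state '+') is shared by all ingroup taxa — unites the whole ingroup.
leaf margin serrate (derived state '+') is shared by Taxon 3 and Taxon 9 — a synapomorphy uniting that clade.
reduced hind limbs: derived state '+' in Taxon 9 only — an autapomorphy, so it tells us nothing about relationships among taxa.
Most parsimonious ingroup topology: ((Taxon 9,Taxon 3),Taxon 4).
Taxon 9 and Taxon 3 share a more recent common ancestor with each other than either does with Taxon 4, so Taxon 4 is the least closely related of the three.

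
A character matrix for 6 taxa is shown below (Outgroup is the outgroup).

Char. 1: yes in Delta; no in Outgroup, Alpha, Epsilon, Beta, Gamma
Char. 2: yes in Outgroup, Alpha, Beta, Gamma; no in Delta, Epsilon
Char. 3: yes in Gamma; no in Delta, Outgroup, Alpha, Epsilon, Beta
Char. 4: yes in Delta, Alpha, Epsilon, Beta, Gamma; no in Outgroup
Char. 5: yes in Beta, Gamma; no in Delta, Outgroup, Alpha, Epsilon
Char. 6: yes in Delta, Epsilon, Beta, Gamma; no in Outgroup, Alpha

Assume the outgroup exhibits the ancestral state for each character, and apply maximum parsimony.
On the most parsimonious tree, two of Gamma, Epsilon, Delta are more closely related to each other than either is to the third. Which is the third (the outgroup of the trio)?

Character polarity is set by the outgroup: the derived state is whichever differs from the outgroup's state, so for Char. 2 the derived state is 'no', and for the remaining characters it is 'yes'.
Char. 1: derived state 'yes' in Delta only — an autapomorphy, so it tells us nothing about relationships among taxa.
Char. 2 (derived state 'no') is shared by Delta and Epsilon — a synapomorphy uniting that clade.
Char. 3 (derived state 'yes') is unique to Gamma (autapomorphy; uninformative for grouping).
Char. 4 (derived state 'yes') is shared by all ingroup taxa — unites the whole ingroup.
Char. 5 (derived state 'yes') is shared by Beta and Gamma — a synapomorphy uniting that clade.
Char. 6: derived state 'yes' in Beta, Delta, Epsilon, and Gamma only — synapomorphy for {Beta, Delta, Epsilon, Gamma}.
Most parsimonious ingroup topology: (((Epsilon,Delta),(Gamma,Beta)),Alpha).
Delta and Epsilon share a more recent common ancestor with each other than either does with Gamma, so Gamma is the least closely related of the three.

Gamma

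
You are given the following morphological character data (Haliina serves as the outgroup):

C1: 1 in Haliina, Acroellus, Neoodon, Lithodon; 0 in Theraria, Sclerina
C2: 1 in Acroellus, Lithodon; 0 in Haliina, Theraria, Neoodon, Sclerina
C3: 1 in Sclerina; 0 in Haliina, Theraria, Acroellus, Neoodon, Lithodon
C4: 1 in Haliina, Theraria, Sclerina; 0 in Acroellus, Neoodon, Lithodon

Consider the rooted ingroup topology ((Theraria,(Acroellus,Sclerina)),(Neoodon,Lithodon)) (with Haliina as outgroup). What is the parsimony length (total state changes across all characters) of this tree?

Map each character onto ((Theraria,(Acroellus,Sclerina)),(Neoodon,Lithodon)) (rooted by Haliina) and count the minimum state changes it requires (Fitch parsimony):
C1: 2; C2: 2; C3: 1; C4: 2.
Total tree length = 7.

7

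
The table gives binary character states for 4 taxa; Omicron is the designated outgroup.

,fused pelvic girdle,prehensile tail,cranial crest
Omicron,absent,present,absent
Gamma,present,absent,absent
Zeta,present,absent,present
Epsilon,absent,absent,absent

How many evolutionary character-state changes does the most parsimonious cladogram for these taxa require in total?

3

Character polarity is set by the outgroup: the derived state is whichever differs from the outgroup's state, so for prehensile tail the derived state is 'absent', and for the remaining characters it is 'present'.
Only Gamma and Zeta show the derived state 'present' for fused pelvic girdle, supporting them as a clade.
prehensile tail (derived state 'absent') is shared by all ingroup taxa — unites the whole ingroup.
cranial crest: derived state 'present' in Zeta only — an autapomorphy, so it tells us nothing about relationships among taxa.
Most parsimonious ingroup topology: ((Gamma,Zeta),Epsilon).
Changes per character on this tree: fused pelvic girdle: 1; prehensile tail: 1; cranial crest: 1.
Total = 3.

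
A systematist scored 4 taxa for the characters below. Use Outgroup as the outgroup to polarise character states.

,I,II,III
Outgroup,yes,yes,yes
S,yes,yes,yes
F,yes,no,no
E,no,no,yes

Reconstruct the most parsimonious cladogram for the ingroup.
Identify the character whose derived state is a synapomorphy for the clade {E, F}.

II

The outgroup has state 'yes' for every character, so 'no' is the derived state throughout.
I (derived state 'no') is unique to E (autapomorphy; uninformative for grouping).
Only E and F show the derived state 'no' for II, supporting them as a clade.
III (derived state 'no') is unique to F (autapomorphy; uninformative for grouping).
Most parsimonious ingroup topology: (S,(F,E)).
The clade {E, F} is supported by II: its derived state 'no' occurs in exactly those taxa and in no other taxon (including the outgroup).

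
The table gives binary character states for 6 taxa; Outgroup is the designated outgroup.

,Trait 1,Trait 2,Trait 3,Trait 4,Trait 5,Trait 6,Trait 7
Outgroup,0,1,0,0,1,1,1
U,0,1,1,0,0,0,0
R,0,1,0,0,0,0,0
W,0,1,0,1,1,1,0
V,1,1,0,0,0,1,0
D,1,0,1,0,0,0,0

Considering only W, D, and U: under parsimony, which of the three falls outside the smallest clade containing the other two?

Character polarity is set by the outgroup: the derived state is whichever differs from the outgroup's state, so for Trait 2, Trait 5, Trait 6, Trait 7 the derived state is '0', and for the remaining characters it is '1'.
Trait 1 groups D and V, which is incompatible with the clades supported by the remaining characters; treating it as convergent (homoplasy) costs fewer steps than any alternative tree.
Trait 2: derived state '0' in D only — an autapomorphy, so it tells us nothing about relationships among taxa.
Trait 3: derived state '1' in D and U only — synapomorphy for {D, U}.
Trait 4: derived state '1' in W only — an autapomorphy, so it tells us nothing about relationships among taxa.
Only D, R, U, and V show the derived state '0' for Trait 5, supporting them as a clade.
Trait 6: derived state '0' in D, R, and U only — synapomorphy for {D, R, U}.
All ingroup taxa share the derived state '0' for Trait 7; it defines the ingroup but does not resolve relationships within it.
Most parsimonious ingroup topology: ((((U,D),R),V),W).
U and D share a more recent common ancestor with each other than either does with W, so W is the least closely related of the three.

W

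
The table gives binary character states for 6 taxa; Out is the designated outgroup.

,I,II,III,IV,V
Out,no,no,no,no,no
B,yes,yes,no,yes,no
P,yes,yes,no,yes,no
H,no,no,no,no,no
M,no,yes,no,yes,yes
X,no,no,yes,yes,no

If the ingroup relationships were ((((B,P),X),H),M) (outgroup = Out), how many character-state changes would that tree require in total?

7

Map each character onto ((((B,P),X),H),M) (rooted by Out) and count the minimum state changes it requires (Fitch parsimony):
I: 1; II: 2; III: 1; IV: 2; V: 1.
Total tree length = 7.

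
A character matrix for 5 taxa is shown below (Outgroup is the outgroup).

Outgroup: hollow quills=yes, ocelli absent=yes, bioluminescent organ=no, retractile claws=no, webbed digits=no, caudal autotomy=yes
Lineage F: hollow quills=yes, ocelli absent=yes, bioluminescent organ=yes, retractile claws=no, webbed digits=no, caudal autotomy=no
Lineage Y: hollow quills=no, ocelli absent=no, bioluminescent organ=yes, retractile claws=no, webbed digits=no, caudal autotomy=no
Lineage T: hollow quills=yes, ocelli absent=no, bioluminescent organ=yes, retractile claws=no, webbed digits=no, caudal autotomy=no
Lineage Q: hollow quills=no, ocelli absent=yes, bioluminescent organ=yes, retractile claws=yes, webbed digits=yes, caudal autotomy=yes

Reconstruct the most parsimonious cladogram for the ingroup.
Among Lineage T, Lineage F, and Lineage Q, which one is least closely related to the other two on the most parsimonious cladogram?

Lineage Q

Character polarity is set by the outgroup: the derived state is whichever differs from the outgroup's state, so for hollow quills, ocelli absent, caudal autotomy the derived state is 'no', and for the remaining characters it is 'yes'.
hollow quills groups Lineage Q and Lineage Y, which is incompatible with the clades supported by the remaining characters; treating it as convergent (homoplasy) costs fewer steps than any alternative tree.
Only Lineage T and Lineage Y show the derived state 'no' for ocelli absent, supporting them as a clade.
bioluminescent organ (derived state 'yes') is shared by all ingroup taxa — unites the whole ingroup.
retractile claws (derived state 'yes') is unique to Lineage Q (autapomorphy; uninformative for grouping).
webbed digits (derived state 'yes') is unique to Lineage Q (autapomorphy; uninformative for grouping).
caudal autotomy: derived state 'no' in Lineage F, Lineage T, and Lineage Y only — synapomorphy for {Lineage F, Lineage T, Lineage Y}.
Most parsimonious ingroup topology: ((Lineage F,(Lineage Y,Lineage T)),Lineage Q).
Lineage T and Lineage F share a more recent common ancestor with each other than either does with Lineage Q, so Lineage Q is the least closely related of the three.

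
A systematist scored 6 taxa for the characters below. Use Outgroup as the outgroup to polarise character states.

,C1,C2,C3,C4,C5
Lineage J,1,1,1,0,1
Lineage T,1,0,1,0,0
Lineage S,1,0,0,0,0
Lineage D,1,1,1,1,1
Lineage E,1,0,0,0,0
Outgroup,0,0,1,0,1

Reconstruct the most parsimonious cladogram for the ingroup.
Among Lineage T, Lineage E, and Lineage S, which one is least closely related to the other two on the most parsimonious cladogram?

Character polarity is set by the outgroup: the derived state is whichever differs from the outgroup's state, so for C3, C5 the derived state is '0', and for the remaining characters it is '1'.
All ingroup taxa share the derived state '1' for C1; it defines the ingroup but does not resolve relationships within it.
Only Lineage D and Lineage J show the derived state '1' for C2, supporting them as a clade.
Only Lineage E and Lineage S show the derived state '0' for C3, supporting them as a clade.
C4 (derived state '1') is unique to Lineage D (autapomorphy; uninformative for grouping).
Only Lineage E, Lineage S, and Lineage T show the derived state '0' for C5, supporting them as a clade.
Most parsimonious ingroup topology: ((Lineage T,(Lineage E,Lineage S)),(Lineage J,Lineage D)).
Lineage E and Lineage S share a more recent common ancestor with each other than either does with Lineage T, so Lineage T is the least closely related of the three.

Lineage T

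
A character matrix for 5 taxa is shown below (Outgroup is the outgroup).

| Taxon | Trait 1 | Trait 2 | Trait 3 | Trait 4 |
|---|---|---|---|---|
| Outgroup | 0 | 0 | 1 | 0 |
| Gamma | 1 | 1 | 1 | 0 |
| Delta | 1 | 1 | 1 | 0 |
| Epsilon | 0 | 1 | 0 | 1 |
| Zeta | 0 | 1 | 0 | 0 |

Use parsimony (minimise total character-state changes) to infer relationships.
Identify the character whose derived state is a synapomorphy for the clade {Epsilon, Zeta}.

Character polarity is set by the outgroup: the derived state is whichever differs from the outgroup's state, so for Trait 3 the derived state is '0', and for the remaining characters it is '1'.
Trait 1: derived state '1' in Delta and Gamma only — synapomorphy for {Delta, Gamma}.
Trait 2 (derived state '1') is shared by all ingroup taxa — unites the whole ingroup.
Trait 3 (derived state '0') is shared by Epsilon and Zeta — a synapomorphy uniting that clade.
Trait 4 (derived state '1') is unique to Epsilon (autapomorphy; uninformative for grouping).
Most parsimonious ingroup topology: ((Gamma,Delta),(Epsilon,Zeta)).
The clade {Epsilon, Zeta} is supported by Trait 3: its derived state '0' occurs in exactly those taxa and in no other taxon (including the outgroup).

Trait 3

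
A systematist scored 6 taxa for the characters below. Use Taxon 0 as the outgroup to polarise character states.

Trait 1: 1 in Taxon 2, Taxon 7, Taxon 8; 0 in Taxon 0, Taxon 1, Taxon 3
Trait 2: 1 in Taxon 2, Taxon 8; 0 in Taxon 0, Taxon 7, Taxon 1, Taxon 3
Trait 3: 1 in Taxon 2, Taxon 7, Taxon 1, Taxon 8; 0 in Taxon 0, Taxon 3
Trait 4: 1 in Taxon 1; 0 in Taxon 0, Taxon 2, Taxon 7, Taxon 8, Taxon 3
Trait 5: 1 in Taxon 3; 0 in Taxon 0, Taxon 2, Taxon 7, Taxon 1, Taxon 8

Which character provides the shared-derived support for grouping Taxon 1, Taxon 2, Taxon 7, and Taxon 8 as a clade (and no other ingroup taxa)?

The outgroup has state '0' for every character, so '1' is the derived state throughout.
Only Taxon 2, Taxon 7, and Taxon 8 show the derived state '1' for Trait 1, supporting them as a clade.
Trait 2 (derived state '1') is shared by Taxon 2 and Taxon 8 — a synapomorphy uniting that clade.
Only Taxon 1, Taxon 2, Taxon 7, and Taxon 8 show the derived state '1' for Trait 3, supporting them as a clade.
Trait 4: derived state '1' in Taxon 1 only — an autapomorphy, so it tells us nothing about relationships among taxa.
Trait 5 (derived state '1') is unique to Taxon 3 (autapomorphy; uninformative for grouping).
Most parsimonious ingroup topology: ((((Taxon 2,Taxon 8),Taxon 7),Taxon 1),Taxon 3).
The clade {Taxon 1, Taxon 2, Taxon 7, Taxon 8} is supported by Trait 3: its derived state '1' occurs in exactly those taxa and in no other taxon (including the outgroup).

Trait 3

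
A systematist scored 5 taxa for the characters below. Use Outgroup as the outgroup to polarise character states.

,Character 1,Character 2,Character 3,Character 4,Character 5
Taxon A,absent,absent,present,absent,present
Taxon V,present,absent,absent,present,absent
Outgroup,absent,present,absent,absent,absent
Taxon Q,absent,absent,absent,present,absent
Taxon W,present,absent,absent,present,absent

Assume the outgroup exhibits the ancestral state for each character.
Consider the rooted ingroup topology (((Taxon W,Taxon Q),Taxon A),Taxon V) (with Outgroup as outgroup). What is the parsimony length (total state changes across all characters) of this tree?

7

Map each character onto (((Taxon W,Taxon Q),Taxon A),Taxon V) (rooted by Outgroup) and count the minimum state changes it requires (Fitch parsimony):
Character 1: 2; Character 2: 1; Character 3: 1; Character 4: 2; Character 5: 1.
Total tree length = 7.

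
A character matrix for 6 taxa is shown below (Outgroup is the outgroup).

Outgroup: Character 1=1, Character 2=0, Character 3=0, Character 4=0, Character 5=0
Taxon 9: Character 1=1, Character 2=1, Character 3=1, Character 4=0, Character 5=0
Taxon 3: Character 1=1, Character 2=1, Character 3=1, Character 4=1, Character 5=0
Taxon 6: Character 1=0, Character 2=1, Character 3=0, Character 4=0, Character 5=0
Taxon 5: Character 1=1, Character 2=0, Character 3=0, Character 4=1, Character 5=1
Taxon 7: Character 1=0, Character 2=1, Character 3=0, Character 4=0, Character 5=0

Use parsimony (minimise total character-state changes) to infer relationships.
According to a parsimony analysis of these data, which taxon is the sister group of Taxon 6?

Character polarity is set by the outgroup: the derived state is whichever differs from the outgroup's state, so for Character 1 the derived state is '0', and for the remaining characters it is '1'.
Character 1: derived state '0' in Taxon 6 and Taxon 7 only — synapomorphy for {Taxon 6, Taxon 7}.
Only Taxon 3, Taxon 6, Taxon 7, and Taxon 9 show the derived state '1' for Character 2, supporting them as a clade.
Only Taxon 3 and Taxon 9 show the derived state '1' for Character 3, supporting them as a clade.
Character 4 groups Taxon 3 and Taxon 5, which is incompatible with the clades supported by the remaining characters; treating it as convergent (homoplasy) costs fewer steps than any alternative tree.
Character 5 (derived state '1') is unique to Taxon 5 (autapomorphy; uninformative for grouping).
Most parsimonious ingroup topology: (((Taxon 9,Taxon 3),(Taxon 6,Taxon 7)),Taxon 5).
Taxon 6 and Taxon 7 form a cherry on this tree, so they are sister taxa.

Taxon 7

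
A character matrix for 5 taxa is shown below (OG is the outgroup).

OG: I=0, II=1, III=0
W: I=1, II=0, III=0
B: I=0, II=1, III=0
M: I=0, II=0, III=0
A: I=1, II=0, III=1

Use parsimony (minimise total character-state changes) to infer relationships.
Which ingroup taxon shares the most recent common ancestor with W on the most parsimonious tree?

Character polarity is set by the outgroup: the derived state is whichever differs from the outgroup's state, so for II the derived state is '0', and for the remaining characters it is '1'.
I (derived state '1') is shared by A and W — a synapomorphy uniting that clade.
Only A, M, and W show the derived state '0' for II, supporting them as a clade.
III: derived state '1' in A only — an autapomorphy, so it tells us nothing about relationships among taxa.
Most parsimonious ingroup topology: (((W,A),M),B).
W and A form a cherry on this tree, so they are sister taxa.

A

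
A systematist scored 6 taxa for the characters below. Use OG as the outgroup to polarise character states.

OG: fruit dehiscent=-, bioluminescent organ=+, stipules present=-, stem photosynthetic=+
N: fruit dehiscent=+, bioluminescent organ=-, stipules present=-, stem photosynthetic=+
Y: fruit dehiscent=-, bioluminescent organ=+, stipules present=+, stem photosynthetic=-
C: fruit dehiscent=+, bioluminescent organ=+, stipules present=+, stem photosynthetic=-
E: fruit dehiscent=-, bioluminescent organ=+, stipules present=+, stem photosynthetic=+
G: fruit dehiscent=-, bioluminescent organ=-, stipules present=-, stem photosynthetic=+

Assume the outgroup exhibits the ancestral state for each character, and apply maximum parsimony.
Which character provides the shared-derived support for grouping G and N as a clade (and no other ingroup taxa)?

bioluminescent organ

Character polarity is set by the outgroup: the derived state is whichever differs from the outgroup's state, so for bioluminescent organ, stem photosynthetic the derived state is '-', and for the remaining characters it is '+'.
fruit dehiscent (state '+') occurs in C and N but conflicts with the nesting implied by the other characters — most parsimoniously interpreted as homoplasy.
bioluminescent organ: derived state '-' in G and N only — synapomorphy for {G, N}.
stipules present (derived state '+') is shared by C, E, and Y — a synapomorphy uniting that clade.
stem photosynthetic (derived state '-') is shared by C and Y — a synapomorphy uniting that clade.
Most parsimonious ingroup topology: ((N,G),((Y,C),E)).
The clade {G, N} is supported by bioluminescent organ: its derived state '-' occurs in exactly those taxa and in no other taxon (including the outgroup).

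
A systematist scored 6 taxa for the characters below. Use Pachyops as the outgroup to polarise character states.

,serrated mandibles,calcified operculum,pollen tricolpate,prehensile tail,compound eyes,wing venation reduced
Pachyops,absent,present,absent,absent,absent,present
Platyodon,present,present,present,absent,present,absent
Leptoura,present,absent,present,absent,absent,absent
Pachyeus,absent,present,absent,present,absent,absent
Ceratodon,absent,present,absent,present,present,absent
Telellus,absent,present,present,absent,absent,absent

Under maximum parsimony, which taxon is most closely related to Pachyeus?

Ceratodon

Character polarity is set by the outgroup: the derived state is whichever differs from the outgroup's state, so for calcified operculum, wing venation reduced the derived state is 'absent', and for the remaining characters it is 'present'.
serrated mandibles (derived state 'present') is shared by Leptoura and Platyodon — a synapomorphy uniting that clade.
calcified operculum: derived state 'absent' in Leptoura only — an autapomorphy, so it tells us nothing about relationships among taxa.
pollen tricolpate (derived state 'present') is shared by Leptoura, Platyodon, and Telellus — a synapomorphy uniting that clade.
prehensile tail (derived state 'present') is shared by Ceratodon and Pachyeus — a synapomorphy uniting that clade.
compound eyes (state 'present') occurs in Ceratodon and Platyodon but conflicts with the nesting implied by the other characters — most parsimoniously interpreted as homoplasy.
wing venation reduced (derived state 'absent') is shared by all ingroup taxa — unites the whole ingroup.
Most parsimonious ingroup topology: (((Platyodon,Leptoura),Telellus),(Pachyeus,Ceratodon)).
Pachyeus and Ceratodon form a cherry on this tree, so they are sister taxa.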